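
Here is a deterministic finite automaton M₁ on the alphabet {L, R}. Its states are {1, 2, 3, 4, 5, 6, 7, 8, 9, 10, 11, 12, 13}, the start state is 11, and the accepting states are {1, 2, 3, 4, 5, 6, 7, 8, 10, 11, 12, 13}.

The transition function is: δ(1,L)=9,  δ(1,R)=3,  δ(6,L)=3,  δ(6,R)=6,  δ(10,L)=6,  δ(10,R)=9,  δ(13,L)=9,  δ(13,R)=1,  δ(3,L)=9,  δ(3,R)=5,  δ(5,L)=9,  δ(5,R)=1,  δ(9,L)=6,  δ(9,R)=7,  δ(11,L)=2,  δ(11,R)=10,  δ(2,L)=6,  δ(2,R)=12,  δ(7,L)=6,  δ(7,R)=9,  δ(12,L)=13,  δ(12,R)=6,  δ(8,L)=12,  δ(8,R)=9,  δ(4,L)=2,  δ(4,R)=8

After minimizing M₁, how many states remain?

6

First remove the unreachable states {4,8}; 11 states remain.
Initial partition by acceptance: {1,2,3,5,6,7,10,11,12,13} | {9}.
On input L, block {1,2,3,5,6,7,10,11,12,13} splits into {2,6,7,10,11,12} and {1,3,5,13}.
Refine {2,6,7,10,11,12} on symbol L: members go to different blocks, giving {2,7,10,11} and {6,12}.
Refine {2,7,10,11} on symbol L: members go to different blocks, giving {2,7,10} and {11}.
Refine {2,7,10} on symbol R: members go to different blocks, giving {7,10} and {2}.
No further refinement is possible. Final partition (6 blocks): {7,10} | {9} | {1,3,5,13} | {6,12} | {11} | {2}.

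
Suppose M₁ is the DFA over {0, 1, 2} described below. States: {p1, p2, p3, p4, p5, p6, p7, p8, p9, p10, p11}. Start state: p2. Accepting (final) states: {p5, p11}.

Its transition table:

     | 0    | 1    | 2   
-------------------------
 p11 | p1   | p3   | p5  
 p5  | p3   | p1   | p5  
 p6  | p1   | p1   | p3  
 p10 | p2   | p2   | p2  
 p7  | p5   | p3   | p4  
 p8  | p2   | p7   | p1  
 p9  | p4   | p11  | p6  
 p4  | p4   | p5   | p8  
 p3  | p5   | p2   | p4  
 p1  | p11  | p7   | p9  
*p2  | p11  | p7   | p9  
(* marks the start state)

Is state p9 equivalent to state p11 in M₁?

States {p10} cannot be reached from the start state, so discard them.
P0 = {p5,p11} | {p1,p2,p3,p4,p6,p7,p8,p9}.
On input 0, block {p1,p2,p3,p4,p6,p7,p8,p9} splits into {p1,p2,p3,p7} and {p4,p6,p8,p9}.
On input 0, block {p4,p6,p8,p9} splits into {p4,p9} and {p6,p8}.
The partition is now stable with 4 blocks: {p5,p11} | {p1,p2,p3,p7} | {p4,p9} | {p6,p8}.
p9 and p11 end up in different blocks, so they are distinguishable. For instance, the string 'ε' is accepted from only p11.

No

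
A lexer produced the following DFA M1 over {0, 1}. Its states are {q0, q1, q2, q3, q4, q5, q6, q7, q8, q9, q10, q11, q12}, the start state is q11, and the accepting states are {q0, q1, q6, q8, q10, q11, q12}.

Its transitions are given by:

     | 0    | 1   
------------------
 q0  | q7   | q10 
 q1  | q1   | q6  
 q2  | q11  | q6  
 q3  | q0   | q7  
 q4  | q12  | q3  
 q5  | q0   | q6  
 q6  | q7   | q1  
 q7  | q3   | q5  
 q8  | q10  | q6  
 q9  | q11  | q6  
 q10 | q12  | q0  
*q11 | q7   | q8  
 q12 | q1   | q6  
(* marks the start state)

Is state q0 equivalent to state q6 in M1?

Yes

First remove the unreachable states {q2,q4,q9}; 10 states remain.
Start with accepting vs non-accepting: {q0,q1,q6,q8,q10,q11,q12} | {q3,q5,q7}.
On input 0, block {q0,q1,q6,q8,q10,q11,q12} splits into {q1,q8,q10,q12} and {q0,q6,q11}.
Refine {q3,q5,q7} on symbol 0: members go to different blocks, giving {q3,q5} and {q7}.
On input 1, block {q3,q5} splits into {q3} and {q5}.
No further refinement is possible. Final partition (5 blocks): {q1,q8,q10,q12} | {q3} | {q0,q6,q11} | {q7} | {q5}.
q0 and q6 lie in the same block of the stable partition, so they are equivalent — no string distinguishes them.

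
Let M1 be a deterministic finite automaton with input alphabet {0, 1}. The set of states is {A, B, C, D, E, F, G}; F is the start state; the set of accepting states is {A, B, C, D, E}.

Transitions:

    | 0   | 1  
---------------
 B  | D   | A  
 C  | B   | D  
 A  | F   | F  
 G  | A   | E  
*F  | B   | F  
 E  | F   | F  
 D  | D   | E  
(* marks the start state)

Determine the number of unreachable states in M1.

Starting at F and following transitions, the reachable set is {A, B, D, E, F}. That leaves C, G unreachable — 2 in total.

2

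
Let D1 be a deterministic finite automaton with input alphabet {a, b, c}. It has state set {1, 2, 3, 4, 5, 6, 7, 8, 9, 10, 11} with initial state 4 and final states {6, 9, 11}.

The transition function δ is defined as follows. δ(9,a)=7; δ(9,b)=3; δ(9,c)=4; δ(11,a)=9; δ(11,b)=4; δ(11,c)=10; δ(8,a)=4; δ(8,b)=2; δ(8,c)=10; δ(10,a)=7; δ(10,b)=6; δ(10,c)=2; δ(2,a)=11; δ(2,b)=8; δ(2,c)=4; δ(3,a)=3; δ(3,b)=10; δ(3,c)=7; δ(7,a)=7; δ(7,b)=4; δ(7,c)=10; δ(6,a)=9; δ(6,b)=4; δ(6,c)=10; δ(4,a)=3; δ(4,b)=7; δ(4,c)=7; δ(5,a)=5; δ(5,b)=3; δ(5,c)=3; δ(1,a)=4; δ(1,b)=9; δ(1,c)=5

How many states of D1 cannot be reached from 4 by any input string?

BFS from 4 reaches {2, 3, 4, 6, 7, 8, 9, 10, 11}; the 2 state(s) 1, 5 are never visited.

2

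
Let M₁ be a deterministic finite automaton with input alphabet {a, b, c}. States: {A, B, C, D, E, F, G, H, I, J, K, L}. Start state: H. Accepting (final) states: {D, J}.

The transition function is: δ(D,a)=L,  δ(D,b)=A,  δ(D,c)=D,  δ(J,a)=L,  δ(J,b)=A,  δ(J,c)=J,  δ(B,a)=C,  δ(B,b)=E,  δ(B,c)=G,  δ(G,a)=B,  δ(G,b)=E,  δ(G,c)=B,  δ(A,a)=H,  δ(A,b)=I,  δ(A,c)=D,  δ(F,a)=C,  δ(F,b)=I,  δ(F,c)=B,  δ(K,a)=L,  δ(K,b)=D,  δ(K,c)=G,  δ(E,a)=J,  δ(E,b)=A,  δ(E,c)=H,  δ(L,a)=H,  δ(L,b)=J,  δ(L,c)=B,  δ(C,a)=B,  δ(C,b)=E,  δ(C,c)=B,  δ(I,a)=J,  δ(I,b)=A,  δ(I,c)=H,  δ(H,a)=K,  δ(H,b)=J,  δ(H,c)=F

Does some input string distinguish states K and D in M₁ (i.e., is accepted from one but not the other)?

Yes

Initial partition by acceptance: {D,J} | {A,B,C,E,F,G,H,I,K,L}.
Split {A,B,C,E,F,G,H,I,K,L} by δ(·,a) → {A,B,C,F,G,H,K,L} and {E,I}.
On input b, block {A,B,C,F,G,H,K,L} splits into {A,B,C,F,G} and {H,K,L}.
On input a, block {A,B,C,F,G} splits into {B,C,F,G} and {A}.
Stable partition: {D,J} | {B,C,F,G} | {E,I} | {H,K,L} | {A} — 5 equivalence classes.
K and D end up in different blocks, so they are distinguishable. For instance, the string 'ε' is accepted from only D.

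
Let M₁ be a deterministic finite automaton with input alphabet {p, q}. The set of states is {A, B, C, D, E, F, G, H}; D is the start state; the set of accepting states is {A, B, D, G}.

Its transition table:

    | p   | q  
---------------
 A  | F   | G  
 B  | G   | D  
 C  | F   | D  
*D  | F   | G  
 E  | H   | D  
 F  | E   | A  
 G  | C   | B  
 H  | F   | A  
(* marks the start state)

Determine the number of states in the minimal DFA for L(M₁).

P0 = {A,B,D,G} | {C,E,F,H}.
Refine {A,B,D,G} on symbol p: members go to different blocks, giving {A,D,G} and {B}.
On input q, block {A,D,G} splits into {A,D} and {G}.
The partition is now stable with 4 blocks: {A,D} | {C,E,F,H} | {B} | {G}.

4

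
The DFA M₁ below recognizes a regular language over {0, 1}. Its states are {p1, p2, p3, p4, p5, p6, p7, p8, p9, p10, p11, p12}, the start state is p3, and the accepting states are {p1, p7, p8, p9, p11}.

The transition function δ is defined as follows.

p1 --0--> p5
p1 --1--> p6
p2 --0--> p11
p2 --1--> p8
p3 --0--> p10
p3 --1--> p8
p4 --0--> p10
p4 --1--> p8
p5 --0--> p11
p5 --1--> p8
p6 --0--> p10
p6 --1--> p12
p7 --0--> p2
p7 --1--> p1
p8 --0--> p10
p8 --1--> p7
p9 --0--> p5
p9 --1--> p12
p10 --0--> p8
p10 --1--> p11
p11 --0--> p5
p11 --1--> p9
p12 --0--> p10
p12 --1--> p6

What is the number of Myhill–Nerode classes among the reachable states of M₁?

First remove the unreachable states {p4}; 11 states remain.
P0 = {p1,p7,p8,p9,p11} | {p2,p3,p5,p6,p10,p12}.
Refine {p1,p7,p8,p9,p11} on symbol 1: members go to different blocks, giving {p7,p8,p11} and {p1,p9}.
Split {p7,p8,p11} by δ(·,1) → {p7,p11} and {p8}.
Refine {p2,p3,p5,p6,p10,p12} on symbol 0: members go to different blocks, giving {p3,p6,p12} and {p2,p5} and {p10}.
Refine {p3,p6,p12} on symbol 1: members go to different blocks, giving {p6,p12} and {p3}.
No further refinement is possible. Final partition (7 blocks): {p7,p11} | {p6,p12} | {p1,p9} | {p8} | {p2,p5} | {p10} | {p3}.

7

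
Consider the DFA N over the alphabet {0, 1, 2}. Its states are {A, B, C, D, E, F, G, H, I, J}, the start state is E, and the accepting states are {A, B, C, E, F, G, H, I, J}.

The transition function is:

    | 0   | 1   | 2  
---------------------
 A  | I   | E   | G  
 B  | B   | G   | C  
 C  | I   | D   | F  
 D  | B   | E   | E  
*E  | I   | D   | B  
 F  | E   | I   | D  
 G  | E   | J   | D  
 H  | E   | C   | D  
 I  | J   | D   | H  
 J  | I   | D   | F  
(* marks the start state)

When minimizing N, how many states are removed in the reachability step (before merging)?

Starting at E and following transitions, the reachable set is {B, C, D, E, F, G, H, I, J}. That leaves A unreachable — 1 in total.

1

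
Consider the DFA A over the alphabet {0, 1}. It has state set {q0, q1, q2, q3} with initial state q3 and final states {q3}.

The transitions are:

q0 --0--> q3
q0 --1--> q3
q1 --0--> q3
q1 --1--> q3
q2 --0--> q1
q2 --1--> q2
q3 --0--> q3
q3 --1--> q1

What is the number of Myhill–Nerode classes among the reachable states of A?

2

First remove the unreachable states {q0,q2}; 2 states remain.
P0 = {q3} | {q1}.
The partition is now stable with 2 blocks: {q3} | {q1}.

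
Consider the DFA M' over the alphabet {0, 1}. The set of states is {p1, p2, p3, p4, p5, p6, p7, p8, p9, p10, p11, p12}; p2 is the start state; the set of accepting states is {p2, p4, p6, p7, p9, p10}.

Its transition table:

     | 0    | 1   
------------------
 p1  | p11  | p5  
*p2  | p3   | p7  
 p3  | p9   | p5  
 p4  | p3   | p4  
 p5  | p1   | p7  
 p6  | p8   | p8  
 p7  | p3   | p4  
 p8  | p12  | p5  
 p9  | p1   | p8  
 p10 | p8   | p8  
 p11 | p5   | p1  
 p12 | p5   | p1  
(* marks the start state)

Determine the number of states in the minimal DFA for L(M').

Reachable states from the start: {p1,p2,p3,p4,p5,p7,p8,p9,p11,p12}. Unreachable: {p6,p10} — drop them.
Initial partition by acceptance: {p2,p4,p7,p9} | {p1,p3,p5,p8,p11,p12}.
Refine {p2,p4,p7,p9} on symbol 1: members go to different blocks, giving {p2,p4,p7} and {p9}.
Refine {p1,p3,p5,p8,p11,p12} on symbol 0: members go to different blocks, giving {p1,p5,p8,p11,p12} and {p3}.
On input 1, block {p1,p5,p8,p11,p12} splits into {p1,p8,p11,p12} and {p5}.
Refine {p1,p8,p11,p12} on symbol 0: members go to different blocks, giving {p1,p8} and {p11,p12}.
Stable partition: {p2,p4,p7} | {p1,p8} | {p9} | {p3} | {p5} | {p11,p12} — 6 equivalence classes.

6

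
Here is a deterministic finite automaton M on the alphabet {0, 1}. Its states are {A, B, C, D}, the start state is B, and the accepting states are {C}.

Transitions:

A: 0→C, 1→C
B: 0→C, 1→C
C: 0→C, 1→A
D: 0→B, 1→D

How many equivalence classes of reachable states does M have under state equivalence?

2

Reachable states from the start: {A,B,C}. Unreachable: {D} — drop them.
Initial partition by acceptance: {C} | {A,B}.
Stable partition: {C} | {A,B} — 2 equivalence classes.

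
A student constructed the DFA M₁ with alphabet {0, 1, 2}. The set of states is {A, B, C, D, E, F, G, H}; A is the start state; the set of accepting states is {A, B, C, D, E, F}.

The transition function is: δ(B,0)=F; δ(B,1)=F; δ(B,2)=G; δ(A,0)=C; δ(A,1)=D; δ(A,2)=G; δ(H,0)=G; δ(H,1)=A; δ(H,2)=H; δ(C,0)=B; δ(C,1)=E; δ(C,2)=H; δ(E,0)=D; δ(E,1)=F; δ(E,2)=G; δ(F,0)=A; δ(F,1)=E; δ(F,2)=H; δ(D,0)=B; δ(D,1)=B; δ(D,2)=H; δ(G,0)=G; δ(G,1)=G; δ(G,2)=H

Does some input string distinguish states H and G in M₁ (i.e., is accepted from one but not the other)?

Yes

All states are reachable from the start state.
Start with accepting vs non-accepting: {A,B,C,D,E,F} | {G,H}.
Split {G,H} by δ(·,1) → {G} and {H}.
Split {A,B,C,D,E,F} by δ(·,2) → {A,B,E} and {C,D,F}.
The partition is now stable with 4 blocks: {A,B,E} | {G} | {H} | {C,D,F}.
H and G end up in different blocks, so they are distinguishable. For instance, the string '1' is accepted from only H.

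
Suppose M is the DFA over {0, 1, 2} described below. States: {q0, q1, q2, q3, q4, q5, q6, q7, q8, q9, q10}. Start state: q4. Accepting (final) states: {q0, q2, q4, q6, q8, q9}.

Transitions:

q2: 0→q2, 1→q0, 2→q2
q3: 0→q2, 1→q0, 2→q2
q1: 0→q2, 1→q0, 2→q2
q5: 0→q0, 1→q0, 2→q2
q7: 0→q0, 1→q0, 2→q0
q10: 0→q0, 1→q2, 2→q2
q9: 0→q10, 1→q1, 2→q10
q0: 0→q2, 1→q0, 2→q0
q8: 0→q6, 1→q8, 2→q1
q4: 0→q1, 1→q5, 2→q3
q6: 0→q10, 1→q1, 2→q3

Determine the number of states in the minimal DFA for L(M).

3

Reachable states from the start: {q0,q1,q2,q3,q4,q5}. Unreachable: {q6,q7,q8,q9,q10} — drop them.
P0 = {q0,q2,q4} | {q1,q3,q5}.
Split {q0,q2,q4} by δ(·,0) → {q0,q2} and {q4}.
No further refinement is possible. Final partition (3 blocks): {q0,q2} | {q1,q3,q5} | {q4}.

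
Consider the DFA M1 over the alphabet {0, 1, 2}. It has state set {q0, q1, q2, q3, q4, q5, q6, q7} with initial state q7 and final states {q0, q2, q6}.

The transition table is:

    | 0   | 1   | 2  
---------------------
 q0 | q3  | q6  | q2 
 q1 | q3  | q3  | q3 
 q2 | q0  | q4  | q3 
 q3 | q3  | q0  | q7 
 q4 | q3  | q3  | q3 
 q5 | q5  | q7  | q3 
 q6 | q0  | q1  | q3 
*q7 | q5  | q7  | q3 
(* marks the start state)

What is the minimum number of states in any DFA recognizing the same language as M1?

5

All states are reachable from the start state.
Initial partition by acceptance: {q0,q2,q6} | {q1,q3,q4,q5,q7}.
Split {q0,q2,q6} by δ(·,0) → {q2,q6} and {q0}.
On input 1, block {q1,q3,q4,q5,q7} splits into {q1,q4,q5,q7} and {q3}.
Split {q1,q4,q5,q7} by δ(·,0) → {q1,q4} and {q5,q7}.
No further refinement is possible. Final partition (5 blocks): {q2,q6} | {q1,q4} | {q0} | {q3} | {q5,q7}.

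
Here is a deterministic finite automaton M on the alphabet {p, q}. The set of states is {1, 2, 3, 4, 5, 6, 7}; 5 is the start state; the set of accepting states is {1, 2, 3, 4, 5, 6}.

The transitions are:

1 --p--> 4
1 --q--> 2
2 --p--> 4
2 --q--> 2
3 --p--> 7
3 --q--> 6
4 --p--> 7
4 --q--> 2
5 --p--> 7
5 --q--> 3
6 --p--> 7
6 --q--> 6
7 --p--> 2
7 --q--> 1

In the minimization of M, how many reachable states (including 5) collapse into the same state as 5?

3

All states are reachable from the start state.
Start with accepting vs non-accepting: {1,2,3,4,5,6} | {7}.
Refine {1,2,3,4,5,6} on symbol p: members go to different blocks, giving {3,4,5,6} and {1,2}.
Refine {3,4,5,6} on symbol q: members go to different blocks, giving {3,5,6} and {4}.
The partition is now stable with 4 blocks: {3,5,6} | {7} | {1,2} | {4}.
State 5 belongs to the block {3,5,6}, which has 3 states.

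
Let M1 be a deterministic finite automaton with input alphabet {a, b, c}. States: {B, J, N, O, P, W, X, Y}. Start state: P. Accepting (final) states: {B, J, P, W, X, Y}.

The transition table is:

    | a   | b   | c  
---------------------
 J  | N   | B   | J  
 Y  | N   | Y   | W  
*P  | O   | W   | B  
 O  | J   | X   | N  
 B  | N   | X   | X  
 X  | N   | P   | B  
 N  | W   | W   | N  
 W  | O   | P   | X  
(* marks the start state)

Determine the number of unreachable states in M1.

Starting at P and following transitions, the reachable set is {B, J, N, O, P, W, X}. That leaves Y unreachable — 1 in total.

1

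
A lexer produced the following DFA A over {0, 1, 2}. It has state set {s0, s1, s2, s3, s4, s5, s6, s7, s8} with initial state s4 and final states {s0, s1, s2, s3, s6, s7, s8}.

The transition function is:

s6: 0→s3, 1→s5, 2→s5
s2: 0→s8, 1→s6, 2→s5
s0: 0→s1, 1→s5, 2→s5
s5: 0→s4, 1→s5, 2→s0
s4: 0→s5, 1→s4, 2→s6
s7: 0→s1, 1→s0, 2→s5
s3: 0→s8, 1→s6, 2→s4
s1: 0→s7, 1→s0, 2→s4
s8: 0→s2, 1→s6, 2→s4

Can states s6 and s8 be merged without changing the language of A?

No

All states are reachable from the start state.
Initial partition by acceptance: {s0,s1,s2,s3,s6,s7,s8} | {s4,s5}.
On input 1, block {s0,s1,s2,s3,s6,s7,s8} splits into {s1,s2,s3,s7,s8} and {s0,s6}.
Stable partition: {s1,s2,s3,s7,s8} | {s4,s5} | {s0,s6} — 3 equivalence classes.
s6 and s8 end up in different blocks, so they are distinguishable. For instance, the string '1' is accepted from only s8.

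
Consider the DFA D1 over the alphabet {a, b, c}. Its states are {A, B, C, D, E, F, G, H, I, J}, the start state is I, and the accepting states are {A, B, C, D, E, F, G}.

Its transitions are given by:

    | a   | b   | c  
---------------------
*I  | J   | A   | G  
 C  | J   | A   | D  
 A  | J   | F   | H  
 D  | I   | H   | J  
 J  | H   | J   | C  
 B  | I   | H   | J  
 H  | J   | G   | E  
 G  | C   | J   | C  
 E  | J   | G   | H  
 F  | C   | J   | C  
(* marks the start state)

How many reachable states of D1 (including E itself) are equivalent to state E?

2

First remove the unreachable states {B}; 9 states remain.
P0 = {A,C,D,E,F,G} | {H,I,J}.
On input a, block {A,C,D,E,F,G} splits into {A,C,D,E} and {F,G}.
On input b, block {A,C,D,E} splits into {A,E} and {C} and {D}.
Refine {H,I,J} on symbol b: members go to different blocks, giving {H} and {I} and {J}.
No further refinement is possible. Final partition (7 blocks): {A,E} | {H} | {F,G} | {C} | {D} | {I} | {J}.
State E belongs to the block {A,E}, which has 2 states.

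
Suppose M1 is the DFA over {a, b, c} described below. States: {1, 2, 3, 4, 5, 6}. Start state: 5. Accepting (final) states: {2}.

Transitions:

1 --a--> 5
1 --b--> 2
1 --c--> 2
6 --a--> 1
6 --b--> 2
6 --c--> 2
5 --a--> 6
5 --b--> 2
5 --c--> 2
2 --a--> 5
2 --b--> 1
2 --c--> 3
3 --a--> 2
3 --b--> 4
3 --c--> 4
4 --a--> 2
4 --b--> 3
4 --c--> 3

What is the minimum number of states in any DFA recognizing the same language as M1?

3

P0 = {2} | {1,3,4,5,6}.
Split {1,3,4,5,6} by δ(·,a) → {1,5,6} and {3,4}.
The partition is now stable with 3 blocks: {2} | {1,5,6} | {3,4}.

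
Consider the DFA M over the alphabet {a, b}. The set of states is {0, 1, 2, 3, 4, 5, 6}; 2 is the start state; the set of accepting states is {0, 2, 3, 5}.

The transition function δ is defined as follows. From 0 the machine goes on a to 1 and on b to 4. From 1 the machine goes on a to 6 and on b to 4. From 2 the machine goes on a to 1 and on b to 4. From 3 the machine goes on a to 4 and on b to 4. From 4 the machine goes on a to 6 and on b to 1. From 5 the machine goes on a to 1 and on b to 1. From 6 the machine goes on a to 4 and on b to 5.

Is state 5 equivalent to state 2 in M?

First remove the unreachable states {0,3}; 5 states remain.
Start with accepting vs non-accepting: {2,5} | {1,4,6}.
Refine {1,4,6} on symbol b: members go to different blocks, giving {1,4} and {6}.
Stable partition: {2,5} | {1,4} | {6} — 3 equivalence classes.
5 and 2 lie in the same block of the stable partition, so they are equivalent — no string distinguishes them.

Yes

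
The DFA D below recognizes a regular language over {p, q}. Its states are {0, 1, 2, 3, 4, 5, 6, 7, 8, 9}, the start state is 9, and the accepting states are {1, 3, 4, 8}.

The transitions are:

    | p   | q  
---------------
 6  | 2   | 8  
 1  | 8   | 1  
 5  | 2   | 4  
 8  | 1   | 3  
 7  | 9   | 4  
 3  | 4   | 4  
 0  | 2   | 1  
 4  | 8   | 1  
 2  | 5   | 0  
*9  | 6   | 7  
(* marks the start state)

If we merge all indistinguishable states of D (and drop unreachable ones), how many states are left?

3

All states are reachable from the start state.
Start with accepting vs non-accepting: {1,3,4,8} | {0,2,5,6,7,9}.
On input q, block {0,2,5,6,7,9} splits into {0,5,6,7} and {2,9}.
No further refinement is possible. Final partition (3 blocks): {1,3,4,8} | {0,5,6,7} | {2,9}.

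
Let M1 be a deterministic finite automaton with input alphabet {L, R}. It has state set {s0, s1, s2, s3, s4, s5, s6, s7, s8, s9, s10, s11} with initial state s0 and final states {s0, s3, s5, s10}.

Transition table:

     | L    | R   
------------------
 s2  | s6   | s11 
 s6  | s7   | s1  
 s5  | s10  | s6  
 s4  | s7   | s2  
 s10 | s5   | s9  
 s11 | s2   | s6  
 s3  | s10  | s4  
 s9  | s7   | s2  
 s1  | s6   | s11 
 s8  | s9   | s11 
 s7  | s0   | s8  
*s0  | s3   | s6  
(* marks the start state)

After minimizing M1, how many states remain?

All states are reachable from the start state.
Start with accepting vs non-accepting: {s0,s3,s5,s10} | {s1,s2,s4,s6,s7,s8,s9,s11}.
Split {s1,s2,s4,s6,s7,s8,s9,s11} by δ(·,L) → {s1,s2,s4,s6,s8,s9,s11} and {s7}.
On input L, block {s1,s2,s4,s6,s8,s9,s11} splits into {s1,s2,s8,s11} and {s4,s6,s9}.
On input L, block {s1,s2,s8,s11} splits into {s1,s2,s8} and {s11}.
Stable partition: {s0,s3,s5,s10} | {s1,s2,s8} | {s7} | {s4,s6,s9} | {s11} — 5 equivalence classes.

5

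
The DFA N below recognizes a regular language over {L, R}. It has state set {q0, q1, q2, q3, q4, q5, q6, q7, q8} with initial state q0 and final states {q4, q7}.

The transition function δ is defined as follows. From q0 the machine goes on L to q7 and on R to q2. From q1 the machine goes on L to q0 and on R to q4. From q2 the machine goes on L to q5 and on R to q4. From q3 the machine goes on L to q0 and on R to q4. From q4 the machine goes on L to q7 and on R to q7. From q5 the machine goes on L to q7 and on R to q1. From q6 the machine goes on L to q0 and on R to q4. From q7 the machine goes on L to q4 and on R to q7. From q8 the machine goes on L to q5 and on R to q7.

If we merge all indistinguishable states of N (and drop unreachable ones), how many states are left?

Reachable states from the start: {q0,q1,q2,q4,q5,q7}. Unreachable: {q3,q6,q8} — drop them.
P0 = {q4,q7} | {q0,q1,q2,q5}.
Split {q0,q1,q2,q5} by δ(·,L) → {q0,q5} and {q1,q2}.
Stable partition: {q4,q7} | {q0,q5} | {q1,q2} — 3 equivalence classes.

3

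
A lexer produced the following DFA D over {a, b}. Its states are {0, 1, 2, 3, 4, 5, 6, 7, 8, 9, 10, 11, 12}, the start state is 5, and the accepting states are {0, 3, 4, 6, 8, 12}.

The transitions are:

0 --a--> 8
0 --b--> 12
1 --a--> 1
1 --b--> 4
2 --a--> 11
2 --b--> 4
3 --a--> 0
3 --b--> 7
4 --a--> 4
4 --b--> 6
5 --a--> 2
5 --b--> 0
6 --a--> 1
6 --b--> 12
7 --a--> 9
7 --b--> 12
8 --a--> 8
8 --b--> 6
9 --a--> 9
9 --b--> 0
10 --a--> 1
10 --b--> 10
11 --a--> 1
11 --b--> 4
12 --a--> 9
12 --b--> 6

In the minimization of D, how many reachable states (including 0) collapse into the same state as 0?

Reachable states from the start: {0,1,2,4,5,6,8,9,11,12}. Unreachable: {3,7,10} — drop them.
Initial partition by acceptance: {0,4,6,8,12} | {1,2,5,9,11}.
On input a, block {0,4,6,8,12} splits into {0,4,8} and {6,12}.
Stable partition: {0,4,8} | {1,2,5,9,11} | {6,12} — 3 equivalence classes.
State 0 belongs to the block {0,4,8}, which has 3 states.

3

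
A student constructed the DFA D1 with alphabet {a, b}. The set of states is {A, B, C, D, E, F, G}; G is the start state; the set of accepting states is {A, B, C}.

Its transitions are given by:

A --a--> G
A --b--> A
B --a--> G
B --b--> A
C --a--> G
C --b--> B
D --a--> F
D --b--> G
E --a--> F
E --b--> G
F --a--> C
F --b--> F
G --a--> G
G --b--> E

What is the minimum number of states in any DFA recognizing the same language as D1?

First remove the unreachable states {D}; 6 states remain.
Start with accepting vs non-accepting: {A,B,C} | {E,F,G}.
On input a, block {E,F,G} splits into {E,G} and {F}.
On input a, block {E,G} splits into {E} and {G}.
The partition is now stable with 4 blocks: {A,B,C} | {E} | {F} | {G}.

4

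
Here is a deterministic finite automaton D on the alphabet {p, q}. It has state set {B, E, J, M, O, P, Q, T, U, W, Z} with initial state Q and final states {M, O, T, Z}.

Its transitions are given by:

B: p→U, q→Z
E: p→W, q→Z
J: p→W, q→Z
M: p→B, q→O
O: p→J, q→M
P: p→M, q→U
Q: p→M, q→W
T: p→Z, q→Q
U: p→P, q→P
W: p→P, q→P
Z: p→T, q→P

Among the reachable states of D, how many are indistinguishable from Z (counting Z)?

2

First remove the unreachable states {E}; 10 states remain.
Initial partition by acceptance: {M,O,T,Z} | {B,J,P,Q,U,W}.
On input p, block {M,O,T,Z} splits into {T,Z} and {M,O}.
Refine {B,J,P,Q,U,W} on symbol p: members go to different blocks, giving {B,J,U,W} and {P,Q}.
Split {B,J,U,W} by δ(·,p) → {U,W} and {B,J}.
Stable partition: {T,Z} | {U,W} | {M,O} | {P,Q} | {B,J} — 5 equivalence classes.
The equivalence class containing Z is {T,Z}, of size 2.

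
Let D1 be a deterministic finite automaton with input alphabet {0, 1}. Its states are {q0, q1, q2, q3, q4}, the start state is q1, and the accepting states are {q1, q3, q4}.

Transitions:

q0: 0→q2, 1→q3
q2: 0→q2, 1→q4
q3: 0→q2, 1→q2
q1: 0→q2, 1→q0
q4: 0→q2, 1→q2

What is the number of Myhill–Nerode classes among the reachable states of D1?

All states are reachable from the start state.
Start with accepting vs non-accepting: {q1,q3,q4} | {q0,q2}.
The partition is now stable with 2 blocks: {q1,q3,q4} | {q0,q2}.

2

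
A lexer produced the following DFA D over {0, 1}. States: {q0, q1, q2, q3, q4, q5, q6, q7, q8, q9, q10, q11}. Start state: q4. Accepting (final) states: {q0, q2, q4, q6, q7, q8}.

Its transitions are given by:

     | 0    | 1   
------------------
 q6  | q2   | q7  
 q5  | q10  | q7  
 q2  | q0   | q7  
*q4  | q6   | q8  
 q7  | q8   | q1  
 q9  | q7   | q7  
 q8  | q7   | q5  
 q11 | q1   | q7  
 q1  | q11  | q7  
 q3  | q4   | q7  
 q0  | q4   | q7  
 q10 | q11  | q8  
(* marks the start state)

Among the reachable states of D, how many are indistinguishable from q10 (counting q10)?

States {q3,q9} cannot be reached from the start state, so discard them.
Initial partition by acceptance: {q0,q2,q4,q6,q7,q8} | {q1,q5,q10,q11}.
Refine {q0,q2,q4,q6,q7,q8} on symbol 1: members go to different blocks, giving {q0,q2,q4,q6} and {q7,q8}.
The partition is now stable with 3 blocks: {q0,q2,q4,q6} | {q1,q5,q10,q11} | {q7,q8}.
The equivalence class containing q10 is {q1,q5,q10,q11}, of size 4.

4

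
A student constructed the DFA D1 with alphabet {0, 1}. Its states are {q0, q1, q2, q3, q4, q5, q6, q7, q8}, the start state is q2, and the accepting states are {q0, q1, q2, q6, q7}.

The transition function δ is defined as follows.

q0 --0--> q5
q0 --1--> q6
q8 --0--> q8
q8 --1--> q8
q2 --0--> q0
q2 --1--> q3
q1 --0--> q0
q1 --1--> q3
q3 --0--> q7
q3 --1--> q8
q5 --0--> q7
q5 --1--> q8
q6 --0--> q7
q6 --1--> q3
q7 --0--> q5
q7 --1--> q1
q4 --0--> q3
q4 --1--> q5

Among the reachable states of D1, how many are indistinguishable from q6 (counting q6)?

First remove the unreachable states {q4}; 8 states remain.
Initial partition by acceptance: {q0,q1,q2,q6,q7} | {q3,q5,q8}.
On input 0, block {q0,q1,q2,q6,q7} splits into {q1,q2,q6} and {q0,q7}.
On input 0, block {q3,q5,q8} splits into {q3,q5} and {q8}.
Stable partition: {q1,q2,q6} | {q3,q5} | {q0,q7} | {q8} — 4 equivalence classes.
The equivalence class containing q6 is {q1,q2,q6}, of size 3.

3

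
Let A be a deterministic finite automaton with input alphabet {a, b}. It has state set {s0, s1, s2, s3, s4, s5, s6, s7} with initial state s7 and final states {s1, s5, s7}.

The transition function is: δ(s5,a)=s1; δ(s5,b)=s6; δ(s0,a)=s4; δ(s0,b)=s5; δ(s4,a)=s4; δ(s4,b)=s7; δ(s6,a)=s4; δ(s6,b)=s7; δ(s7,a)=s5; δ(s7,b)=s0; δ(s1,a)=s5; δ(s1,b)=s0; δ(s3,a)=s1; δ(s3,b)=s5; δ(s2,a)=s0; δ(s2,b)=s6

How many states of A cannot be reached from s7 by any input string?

Starting at s7 and following transitions, the reachable set is {s0, s1, s4, s5, s6, s7}. That leaves s2, s3 unreachable — 2 in total.

2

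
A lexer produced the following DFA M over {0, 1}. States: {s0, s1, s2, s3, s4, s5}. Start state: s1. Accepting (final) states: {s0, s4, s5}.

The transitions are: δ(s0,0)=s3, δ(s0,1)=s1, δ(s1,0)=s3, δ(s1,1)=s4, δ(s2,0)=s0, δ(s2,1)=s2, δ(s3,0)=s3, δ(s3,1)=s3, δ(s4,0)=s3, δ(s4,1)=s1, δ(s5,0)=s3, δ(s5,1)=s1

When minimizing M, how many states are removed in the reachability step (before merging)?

BFS from s1 reaches {s1, s3, s4}; the 3 state(s) s0, s2, s5 are never visited.

3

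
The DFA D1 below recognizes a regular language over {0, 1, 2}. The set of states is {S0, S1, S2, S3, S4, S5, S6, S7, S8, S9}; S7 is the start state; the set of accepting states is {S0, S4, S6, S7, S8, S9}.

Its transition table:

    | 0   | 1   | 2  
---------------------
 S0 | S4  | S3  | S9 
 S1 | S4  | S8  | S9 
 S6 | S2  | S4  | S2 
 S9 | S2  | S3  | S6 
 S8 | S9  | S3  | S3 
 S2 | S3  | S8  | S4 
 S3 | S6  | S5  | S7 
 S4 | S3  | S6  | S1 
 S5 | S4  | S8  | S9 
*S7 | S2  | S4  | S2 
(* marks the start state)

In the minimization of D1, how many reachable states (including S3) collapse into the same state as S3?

States {S0} cannot be reached from the start state, so discard them.
Start with accepting vs non-accepting: {S4,S6,S7,S8,S9} | {S1,S2,S3,S5}.
Refine {S4,S6,S7,S8,S9} on symbol 0: members go to different blocks, giving {S4,S6,S7,S9} and {S8}.
Refine {S4,S6,S7,S9} on symbol 1: members go to different blocks, giving {S4,S6,S7} and {S9}.
Refine {S1,S2,S3,S5} on symbol 0: members go to different blocks, giving {S1,S3,S5} and {S2}.
On input 0, block {S4,S6,S7} splits into {S6,S7} and {S4}.
Refine {S1,S3,S5} on symbol 0: members go to different blocks, giving {S1,S5} and {S3}.
The partition is now stable with 7 blocks: {S6,S7} | {S1,S5} | {S8} | {S9} | {S2} | {S4} | {S3}.
The equivalence class containing S3 is {S3}, of size 1.

1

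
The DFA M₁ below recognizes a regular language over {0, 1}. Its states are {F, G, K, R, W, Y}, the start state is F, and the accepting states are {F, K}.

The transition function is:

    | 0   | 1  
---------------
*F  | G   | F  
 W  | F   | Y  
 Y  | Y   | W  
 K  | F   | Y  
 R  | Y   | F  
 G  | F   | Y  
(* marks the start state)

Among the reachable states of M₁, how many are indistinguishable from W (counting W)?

First remove the unreachable states {K,R}; 4 states remain.
P0 = {F} | {G,W,Y}.
Split {G,W,Y} by δ(·,0) → {G,W} and {Y}.
The partition is now stable with 3 blocks: {F} | {G,W} | {Y}.
State W belongs to the block {G,W}, which has 2 states.

2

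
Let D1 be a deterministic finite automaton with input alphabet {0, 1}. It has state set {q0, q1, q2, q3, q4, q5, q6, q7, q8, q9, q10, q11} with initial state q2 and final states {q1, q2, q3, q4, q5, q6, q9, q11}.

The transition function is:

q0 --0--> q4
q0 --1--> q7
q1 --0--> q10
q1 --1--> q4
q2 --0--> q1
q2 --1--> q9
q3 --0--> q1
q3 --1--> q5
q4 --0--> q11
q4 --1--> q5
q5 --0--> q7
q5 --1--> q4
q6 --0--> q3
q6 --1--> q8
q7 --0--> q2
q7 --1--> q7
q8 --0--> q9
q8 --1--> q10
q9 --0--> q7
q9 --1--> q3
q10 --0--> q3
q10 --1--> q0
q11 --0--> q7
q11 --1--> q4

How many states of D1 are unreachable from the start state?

Starting at q2 and following transitions, the reachable set is {q0, q1, q2, q3, q4, q5, q7, q9, q10, q11}. That leaves q6, q8 unreachable — 2 in total.

2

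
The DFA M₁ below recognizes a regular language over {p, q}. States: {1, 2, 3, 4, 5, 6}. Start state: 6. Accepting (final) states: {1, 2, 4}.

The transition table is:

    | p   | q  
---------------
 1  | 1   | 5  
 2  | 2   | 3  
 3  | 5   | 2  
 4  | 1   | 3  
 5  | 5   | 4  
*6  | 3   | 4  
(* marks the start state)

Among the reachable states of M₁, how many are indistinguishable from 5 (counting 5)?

3

All states are reachable from the start state.
P0 = {1,2,4} | {3,5,6}.
Stable partition: {1,2,4} | {3,5,6} — 2 equivalence classes.
The equivalence class containing 5 is {3,5,6}, of size 3.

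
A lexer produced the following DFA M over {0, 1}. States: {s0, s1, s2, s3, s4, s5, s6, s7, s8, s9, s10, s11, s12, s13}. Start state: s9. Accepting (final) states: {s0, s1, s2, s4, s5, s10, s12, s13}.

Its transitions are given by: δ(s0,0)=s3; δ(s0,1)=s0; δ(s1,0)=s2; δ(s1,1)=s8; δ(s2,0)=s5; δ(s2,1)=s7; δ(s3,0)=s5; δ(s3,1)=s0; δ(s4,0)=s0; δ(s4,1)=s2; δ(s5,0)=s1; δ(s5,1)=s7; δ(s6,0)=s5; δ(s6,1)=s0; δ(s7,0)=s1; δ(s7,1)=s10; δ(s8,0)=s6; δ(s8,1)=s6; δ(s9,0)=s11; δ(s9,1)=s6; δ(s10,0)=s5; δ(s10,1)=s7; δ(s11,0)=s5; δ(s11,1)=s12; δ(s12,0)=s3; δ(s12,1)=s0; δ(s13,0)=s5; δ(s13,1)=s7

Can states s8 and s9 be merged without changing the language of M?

Yes

States {s4,s13} cannot be reached from the start state, so discard them.
Start with accepting vs non-accepting: {s0,s1,s2,s5,s10,s12} | {s3,s6,s7,s8,s9,s11}.
Split {s0,s1,s2,s5,s10,s12} by δ(·,0) → {s1,s2,s5,s10} and {s0,s12}.
Refine {s3,s6,s7,s8,s9,s11} on symbol 0: members go to different blocks, giving {s3,s6,s7,s11} and {s8,s9}.
Split {s1,s2,s5,s10} by δ(·,1) → {s2,s5,s10} and {s1}.
On input 0, block {s2,s5,s10} splits into {s2,s10} and {s5}.
On input 0, block {s3,s6,s7,s11} splits into {s3,s6,s11} and {s7}.
The partition is now stable with 7 blocks: {s2,s10} | {s3,s6,s11} | {s0,s12} | {s8,s9} | {s1} | {s5} | {s7}.
s8 and s9 lie in the same block of the stable partition, so they are equivalent — no string distinguishes them.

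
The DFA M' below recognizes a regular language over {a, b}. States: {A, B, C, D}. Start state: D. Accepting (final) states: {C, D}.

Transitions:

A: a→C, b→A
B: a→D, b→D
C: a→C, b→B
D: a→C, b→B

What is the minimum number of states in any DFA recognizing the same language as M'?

2

States {A} cannot be reached from the start state, so discard them.
Start with accepting vs non-accepting: {C,D} | {B}.
Stable partition: {C,D} | {B} — 2 equivalence classes.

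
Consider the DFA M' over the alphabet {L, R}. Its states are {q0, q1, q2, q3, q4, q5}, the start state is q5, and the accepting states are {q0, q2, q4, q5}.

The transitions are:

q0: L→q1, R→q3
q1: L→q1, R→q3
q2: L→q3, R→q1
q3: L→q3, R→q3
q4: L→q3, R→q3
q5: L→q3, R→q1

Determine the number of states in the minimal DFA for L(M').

2

States {q0,q2,q4} cannot be reached from the start state, so discard them.
P0 = {q5} | {q1,q3}.
The partition is now stable with 2 blocks: {q5} | {q1,q3}.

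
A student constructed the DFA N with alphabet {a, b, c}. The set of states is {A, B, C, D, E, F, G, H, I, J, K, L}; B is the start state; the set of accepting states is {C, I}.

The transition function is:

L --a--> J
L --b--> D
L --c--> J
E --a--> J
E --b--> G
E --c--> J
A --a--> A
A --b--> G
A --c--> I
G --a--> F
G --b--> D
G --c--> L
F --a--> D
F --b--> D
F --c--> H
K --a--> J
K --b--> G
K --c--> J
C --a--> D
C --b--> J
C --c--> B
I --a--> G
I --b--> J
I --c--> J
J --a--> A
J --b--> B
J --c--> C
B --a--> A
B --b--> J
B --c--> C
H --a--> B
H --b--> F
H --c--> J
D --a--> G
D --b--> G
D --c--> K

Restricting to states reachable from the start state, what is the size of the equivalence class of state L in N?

3

First remove the unreachable states {E}; 11 states remain.
Start with accepting vs non-accepting: {C,I} | {A,B,D,F,G,H,J,K,L}.
On input c, block {A,B,D,F,G,H,J,K,L} splits into {D,F,G,H,K,L} and {A,B,J}.
Refine {D,F,G,H,K,L} on symbol a: members go to different blocks, giving {D,F,G} and {H,K,L}.
Split {A,B,J} by δ(·,b) → {B,J} and {A}.
No further refinement is possible. Final partition (5 blocks): {C,I} | {D,F,G} | {B,J} | {H,K,L} | {A}.
The equivalence class containing L is {H,K,L}, of size 3.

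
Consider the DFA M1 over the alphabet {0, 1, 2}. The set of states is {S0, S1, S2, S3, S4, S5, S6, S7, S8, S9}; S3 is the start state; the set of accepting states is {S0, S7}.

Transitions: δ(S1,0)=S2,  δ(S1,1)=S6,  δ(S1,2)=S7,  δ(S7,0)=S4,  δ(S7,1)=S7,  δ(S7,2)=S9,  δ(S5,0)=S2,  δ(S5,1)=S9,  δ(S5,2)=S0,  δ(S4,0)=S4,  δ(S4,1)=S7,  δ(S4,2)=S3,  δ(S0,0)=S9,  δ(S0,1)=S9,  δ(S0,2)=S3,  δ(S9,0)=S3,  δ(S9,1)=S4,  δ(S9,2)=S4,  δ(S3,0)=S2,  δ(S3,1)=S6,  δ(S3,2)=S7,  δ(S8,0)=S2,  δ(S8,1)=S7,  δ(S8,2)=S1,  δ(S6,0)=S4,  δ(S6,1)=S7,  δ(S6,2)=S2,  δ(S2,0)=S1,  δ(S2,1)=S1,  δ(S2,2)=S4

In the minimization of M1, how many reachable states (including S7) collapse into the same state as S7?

1

States {S0,S5,S8} cannot be reached from the start state, so discard them.
P0 = {S7} | {S1,S2,S3,S4,S6,S9}.
Refine {S1,S2,S3,S4,S6,S9} on symbol 1: members go to different blocks, giving {S1,S2,S3,S9} and {S4,S6}.
Refine {S1,S2,S3,S9} on symbol 1: members go to different blocks, giving {S1,S3,S9} and {S2}.
Refine {S1,S3,S9} on symbol 0: members go to different blocks, giving {S1,S3} and {S9}.
On input 2, block {S4,S6} splits into {S4} and {S6}.
The partition is now stable with 6 blocks: {S7} | {S1,S3} | {S4} | {S2} | {S9} | {S6}.
State S7 belongs to the block {S7}, which has 1 states.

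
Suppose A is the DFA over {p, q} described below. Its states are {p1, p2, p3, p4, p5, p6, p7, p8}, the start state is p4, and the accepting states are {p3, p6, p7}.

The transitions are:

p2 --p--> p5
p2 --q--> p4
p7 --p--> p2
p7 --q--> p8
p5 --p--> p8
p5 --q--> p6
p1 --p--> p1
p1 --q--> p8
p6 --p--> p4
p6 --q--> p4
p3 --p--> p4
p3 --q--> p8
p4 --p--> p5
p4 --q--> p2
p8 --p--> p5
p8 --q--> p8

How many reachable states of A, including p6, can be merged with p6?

1

States {p1,p3,p7} cannot be reached from the start state, so discard them.
Start with accepting vs non-accepting: {p6} | {p2,p4,p5,p8}.
On input q, block {p2,p4,p5,p8} splits into {p2,p4,p8} and {p5}.
No further refinement is possible. Final partition (3 blocks): {p6} | {p2,p4,p8} | {p5}.
The equivalence class containing p6 is {p6}, of size 1.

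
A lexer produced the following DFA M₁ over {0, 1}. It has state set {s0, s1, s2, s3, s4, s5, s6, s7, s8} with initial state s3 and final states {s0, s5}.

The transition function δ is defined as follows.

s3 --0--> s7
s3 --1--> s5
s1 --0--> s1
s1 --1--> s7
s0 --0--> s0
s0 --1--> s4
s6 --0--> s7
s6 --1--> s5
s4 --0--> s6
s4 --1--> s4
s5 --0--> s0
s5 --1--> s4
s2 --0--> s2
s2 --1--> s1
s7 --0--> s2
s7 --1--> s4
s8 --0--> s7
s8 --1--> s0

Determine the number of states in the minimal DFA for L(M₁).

6

Reachable states from the start: {s0,s1,s2,s3,s4,s5,s6,s7}. Unreachable: {s8} — drop them.
Start with accepting vs non-accepting: {s0,s5} | {s1,s2,s3,s4,s6,s7}.
On input 1, block {s1,s2,s3,s4,s6,s7} splits into {s1,s2,s4,s7} and {s3,s6}.
On input 0, block {s1,s2,s4,s7} splits into {s1,s2,s7} and {s4}.
Refine {s1,s2,s7} on symbol 1: members go to different blocks, giving {s1,s2} and {s7}.
Split {s1,s2} by δ(·,1) → {s1} and {s2}.
The partition is now stable with 6 blocks: {s0,s5} | {s1} | {s3,s6} | {s4} | {s7} | {s2}.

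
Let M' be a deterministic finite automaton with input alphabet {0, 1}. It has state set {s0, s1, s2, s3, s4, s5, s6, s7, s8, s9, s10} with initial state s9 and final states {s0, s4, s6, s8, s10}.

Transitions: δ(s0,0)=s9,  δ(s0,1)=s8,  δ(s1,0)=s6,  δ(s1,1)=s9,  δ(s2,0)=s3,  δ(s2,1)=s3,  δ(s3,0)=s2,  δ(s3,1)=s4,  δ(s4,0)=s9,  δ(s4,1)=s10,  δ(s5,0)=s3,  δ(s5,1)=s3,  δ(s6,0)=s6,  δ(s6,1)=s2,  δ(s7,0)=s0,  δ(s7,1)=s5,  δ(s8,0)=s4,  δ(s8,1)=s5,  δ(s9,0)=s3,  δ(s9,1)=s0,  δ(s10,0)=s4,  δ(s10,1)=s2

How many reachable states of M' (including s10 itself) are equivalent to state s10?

Reachable states from the start: {s0,s2,s3,s4,s5,s8,s9,s10}. Unreachable: {s1,s6,s7} — drop them.
Initial partition by acceptance: {s0,s4,s8,s10} | {s2,s3,s5,s9}.
On input 0, block {s0,s4,s8,s10} splits into {s0,s4} and {s8,s10}.
Split {s2,s3,s5,s9} by δ(·,1) → {s2,s5} and {s3,s9}.
Refine {s3,s9} on symbol 0: members go to different blocks, giving {s3} and {s9}.
The partition is now stable with 5 blocks: {s0,s4} | {s2,s5} | {s8,s10} | {s3} | {s9}.
State s10 belongs to the block {s8,s10}, which has 2 states.

2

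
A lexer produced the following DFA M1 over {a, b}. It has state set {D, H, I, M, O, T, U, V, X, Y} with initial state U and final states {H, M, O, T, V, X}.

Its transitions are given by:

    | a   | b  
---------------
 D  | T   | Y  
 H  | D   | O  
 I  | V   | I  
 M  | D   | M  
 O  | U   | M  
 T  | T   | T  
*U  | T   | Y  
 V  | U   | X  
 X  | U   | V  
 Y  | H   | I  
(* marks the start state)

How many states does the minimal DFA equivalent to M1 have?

4

All states are reachable from the start state.
Initial partition by acceptance: {H,M,O,T,V,X} | {D,I,U,Y}.
On input a, block {H,M,O,T,V,X} splits into {H,M,O,V,X} and {T}.
On input a, block {D,I,U,Y} splits into {I,Y} and {D,U}.
The partition is now stable with 4 blocks: {H,M,O,V,X} | {I,Y} | {T} | {D,U}.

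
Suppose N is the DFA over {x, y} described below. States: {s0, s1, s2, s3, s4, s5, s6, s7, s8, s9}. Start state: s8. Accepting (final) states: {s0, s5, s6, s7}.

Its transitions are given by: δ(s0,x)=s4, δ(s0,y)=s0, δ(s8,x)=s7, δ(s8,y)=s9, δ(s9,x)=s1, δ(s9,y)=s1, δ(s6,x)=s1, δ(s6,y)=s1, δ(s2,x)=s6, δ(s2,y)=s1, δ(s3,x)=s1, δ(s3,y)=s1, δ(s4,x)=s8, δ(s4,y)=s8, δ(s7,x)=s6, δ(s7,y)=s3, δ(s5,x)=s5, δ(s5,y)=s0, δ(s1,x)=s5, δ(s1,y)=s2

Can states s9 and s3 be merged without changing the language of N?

Yes

Every state is reachable, so we keep all 10.
Start with accepting vs non-accepting: {s0,s5,s6,s7} | {s1,s2,s3,s4,s8,s9}.
Refine {s0,s5,s6,s7} on symbol x: members go to different blocks, giving {s0,s6} and {s5,s7}.
On input y, block {s0,s6} splits into {s0} and {s6}.
Split {s1,s2,s3,s4,s8,s9} by δ(·,x) → {s3,s4,s9} and {s1,s8} and {s2}.
Refine {s5,s7} on symbol x: members go to different blocks, giving {s5} and {s7}.
Split {s1,s8} by δ(·,x) → {s1} and {s8}.
Split {s3,s4,s9} by δ(·,x) → {s3,s9} and {s4}.
No further refinement is possible. Final partition (9 blocks): {s0} | {s3,s9} | {s5} | {s6} | {s1} | {s2} | {s7} | {s8} | {s4}.
s9 and s3 lie in the same block of the stable partition, so they are equivalent — no string distinguishes them.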